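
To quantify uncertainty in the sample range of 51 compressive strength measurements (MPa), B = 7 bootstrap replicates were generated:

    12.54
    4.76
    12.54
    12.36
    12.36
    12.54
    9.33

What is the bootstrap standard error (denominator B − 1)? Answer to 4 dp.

Bootstrap SE is the standard deviation of the 7 replicate ranges.
Mean of replicates: (12.54 + 4.76 + 12.54 + 12.36 + 12.36 + 12.54 + 9.33) / 7 = 76.43000 / 7 = 10.91857
Sum of squared deviations: (+1.62143)² + (−6.15857)² + (+1.62143)² + (+1.44143)² + (+1.44143)² + (+1.62143)² + (−1.58857)² = 52.49409
Variance = 52.49409 / 6 = 8.74901
SE* = √8.74901

SE* = 2.9579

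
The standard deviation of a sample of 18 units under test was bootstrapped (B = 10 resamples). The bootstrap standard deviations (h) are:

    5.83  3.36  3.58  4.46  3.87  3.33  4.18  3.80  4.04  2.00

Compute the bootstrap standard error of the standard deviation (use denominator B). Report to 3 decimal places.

Bootstrap SE is the standard deviation of the 10 replicate standard deviations.
Mean of replicates: (5.83 + 3.36 + 3.58 + 4.46 + 3.87 + 3.33 + 4.18 + 3.80 + 4.04 + 2.00) / 10 = 38.4500 / 10 = 3.8450
Sum of squared deviations: (+1.9850)² + (−0.4850)² + (−0.2650)² + (+0.6150)² + (+0.0250)² + (−0.5150)² + (+0.3350)² + (−0.0450)² + (+0.1950)² + (−1.8450)² = 8.4460
Variance = 8.4460 / 10 = 0.8446
SE* = √0.8446

SE* = 0.919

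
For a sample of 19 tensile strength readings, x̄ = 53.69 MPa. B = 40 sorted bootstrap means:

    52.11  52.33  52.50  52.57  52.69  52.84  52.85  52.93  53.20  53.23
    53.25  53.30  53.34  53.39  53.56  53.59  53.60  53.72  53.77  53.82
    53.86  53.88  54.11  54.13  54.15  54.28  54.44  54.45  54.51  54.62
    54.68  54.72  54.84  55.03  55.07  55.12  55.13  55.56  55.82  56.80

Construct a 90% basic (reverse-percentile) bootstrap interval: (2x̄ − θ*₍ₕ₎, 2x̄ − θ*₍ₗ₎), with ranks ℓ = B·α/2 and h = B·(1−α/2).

(51.82, 55.05)

Percentile endpoints at ranks 2 and 38: θ*₍2₎ = 52.33, θ*₍38₎ = 55.56.
Basic interval reflects these around x̄:
  lower = 2 × 53.69 − 55.56 = 51.82
  upper = 2 × 53.69 − 52.33 = 55.05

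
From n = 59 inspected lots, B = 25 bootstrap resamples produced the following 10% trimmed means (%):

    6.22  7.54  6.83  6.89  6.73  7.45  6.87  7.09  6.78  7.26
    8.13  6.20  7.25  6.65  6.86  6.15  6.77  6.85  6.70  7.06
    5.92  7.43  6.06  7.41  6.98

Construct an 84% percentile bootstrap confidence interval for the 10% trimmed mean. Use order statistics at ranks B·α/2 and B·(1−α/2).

(6.06, 7.45)

Sorted replicates: 5.92, 6.06, 6.15, 6.20, 6.22, 6.65, 6.70, 6.73, 6.77, 6.78, 6.83, 6.85, 6.86, 6.87, 6.89, 6.98, 7.06, 7.09, 7.25, 7.26, 7.41, 7.43, 7.45, 7.54, 8.13
α = 0.16; lower rank = 25 × 0.080 = 2; upper rank = 25 × 0.920 = 23.
The 2nd smallest replicate is 6.06; the 23rd is 7.45.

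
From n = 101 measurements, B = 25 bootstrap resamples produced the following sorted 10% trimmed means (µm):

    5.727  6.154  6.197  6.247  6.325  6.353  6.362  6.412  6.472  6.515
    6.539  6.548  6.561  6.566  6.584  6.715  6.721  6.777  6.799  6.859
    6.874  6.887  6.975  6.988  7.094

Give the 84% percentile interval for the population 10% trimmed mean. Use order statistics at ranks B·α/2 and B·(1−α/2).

(6.154, 6.975)

α = 0.16; lower rank = 25 × 0.080 = 2; upper rank = 25 × 0.920 = 23.
The 2nd smallest replicate is 6.154; the 23rd is 6.975.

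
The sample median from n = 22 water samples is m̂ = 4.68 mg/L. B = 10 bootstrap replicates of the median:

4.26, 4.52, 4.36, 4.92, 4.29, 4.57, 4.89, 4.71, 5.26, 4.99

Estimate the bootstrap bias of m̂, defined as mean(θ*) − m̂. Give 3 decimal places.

bias = −0.003

mean(θ*) = (4.26 + 4.52 + 4.36 + 4.92 + 4.29 + 4.57 + 4.89 + 4.71 + 5.26 + 4.99) / 10 = 4.6770
bias = 4.6770 − 4.68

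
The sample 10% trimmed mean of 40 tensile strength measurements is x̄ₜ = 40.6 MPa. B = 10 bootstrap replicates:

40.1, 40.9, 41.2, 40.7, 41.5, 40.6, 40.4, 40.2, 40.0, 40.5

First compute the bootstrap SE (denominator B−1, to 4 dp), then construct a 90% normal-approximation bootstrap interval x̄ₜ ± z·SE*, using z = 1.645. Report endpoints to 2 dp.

(39.81, 41.39)

Mean of replicates = 40.6100; sum of squared deviations = 2.0890; SE* = √(2.0890/9) = 0.4818
Margin = 1.645 × 0.4818 = 0.793
Interval: 40.6 ± 0.793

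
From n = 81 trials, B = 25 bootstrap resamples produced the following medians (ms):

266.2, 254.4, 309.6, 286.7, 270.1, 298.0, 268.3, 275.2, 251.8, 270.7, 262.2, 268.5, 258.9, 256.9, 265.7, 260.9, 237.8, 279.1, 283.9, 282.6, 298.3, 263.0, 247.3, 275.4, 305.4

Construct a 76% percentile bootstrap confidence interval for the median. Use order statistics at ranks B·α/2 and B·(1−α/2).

Sorted replicates: 237.8, 247.3, 251.8, 254.4, 256.9, 258.9, 260.9, 262.2, 263.0, 265.7, 266.2, 268.3, 268.5, 270.1, 270.7, 275.2, 275.4, 279.1, 282.6, 283.9, 286.7, 298.0, 298.3, 305.4, 309.6
α = 0.24; lower rank = 25 × 0.120 = 3; upper rank = 25 × 0.880 = 22.
The 3rd smallest replicate is 251.8; the 22nd is 298.0.

(251.8, 298.0)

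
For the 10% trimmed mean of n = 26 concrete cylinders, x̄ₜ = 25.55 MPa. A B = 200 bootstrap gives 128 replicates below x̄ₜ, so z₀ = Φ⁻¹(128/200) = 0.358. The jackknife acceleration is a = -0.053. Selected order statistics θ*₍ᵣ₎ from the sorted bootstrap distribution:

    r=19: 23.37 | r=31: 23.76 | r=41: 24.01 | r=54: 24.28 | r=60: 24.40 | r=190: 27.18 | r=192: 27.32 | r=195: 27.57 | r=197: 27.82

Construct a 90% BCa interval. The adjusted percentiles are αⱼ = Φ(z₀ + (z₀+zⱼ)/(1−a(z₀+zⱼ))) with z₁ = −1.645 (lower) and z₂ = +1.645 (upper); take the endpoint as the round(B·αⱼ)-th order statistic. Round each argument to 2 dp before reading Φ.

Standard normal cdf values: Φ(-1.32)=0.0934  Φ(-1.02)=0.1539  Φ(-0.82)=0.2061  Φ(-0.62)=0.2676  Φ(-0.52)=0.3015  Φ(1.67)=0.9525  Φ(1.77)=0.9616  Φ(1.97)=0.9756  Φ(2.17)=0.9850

Lower: z₀ + z₁ = 0.358 + (-1.645) = -1.287; 1 − a(z₀+z₁) = 1 − (-0.053)(-1.287) = 0.9318; argument = 0.358 + (-1.287)/0.9318 = -1.0232 → -1.02.
α₁ = Φ(-1.02) = 0.1539; rank = round(200 × 0.1539) = 31; θ*₍31₎ = 23.76.
Upper: z₀ + z₂ = 2.003; 1 − a(z₀+z₂) = 1.1062; argument = 2.1688 → 2.17; α₂ = 0.9850; rank = 197; θ*₍197₎ = 27.82.

(23.76, 27.82)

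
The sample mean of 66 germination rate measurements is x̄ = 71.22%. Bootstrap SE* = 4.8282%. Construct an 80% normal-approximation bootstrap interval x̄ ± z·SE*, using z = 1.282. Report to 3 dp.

(65.030, 77.410)

Margin = 1.282 × 4.8282 = 6.1898
Interval: 71.22 ± 6.1898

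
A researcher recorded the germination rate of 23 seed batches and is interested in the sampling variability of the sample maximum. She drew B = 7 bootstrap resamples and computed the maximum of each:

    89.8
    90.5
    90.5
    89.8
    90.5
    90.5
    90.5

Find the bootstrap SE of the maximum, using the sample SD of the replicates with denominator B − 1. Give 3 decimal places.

Bootstrap SE is the standard deviation of the 7 replicate maximums.
Mean of replicates: (89.8 + 90.5 + 90.5 + 89.8 + 90.5 + 90.5 + 90.5) / 7 = 632.1000 / 7 = 90.3000
Sum of squared deviations: (−0.5000)² + (+0.2000)² + (+0.2000)² + (−0.5000)² + (+0.2000)² + (+0.2000)² + (+0.2000)² = 0.7000
Variance = 0.7000 / 6 = 0.1167
SE* = √0.1167

SE* = 0.342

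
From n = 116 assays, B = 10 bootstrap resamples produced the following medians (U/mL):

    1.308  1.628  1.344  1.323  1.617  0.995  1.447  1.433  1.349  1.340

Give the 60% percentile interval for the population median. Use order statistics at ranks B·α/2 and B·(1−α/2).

(1.308, 1.447)

Sorted replicates: 0.995, 1.308, 1.323, 1.340, 1.344, 1.349, 1.433, 1.447, 1.617, 1.628
α = 0.40; lower rank = 10 × 0.200 = 2; upper rank = 10 × 0.800 = 8.
The 2nd smallest replicate is 1.308; the 8th is 1.447.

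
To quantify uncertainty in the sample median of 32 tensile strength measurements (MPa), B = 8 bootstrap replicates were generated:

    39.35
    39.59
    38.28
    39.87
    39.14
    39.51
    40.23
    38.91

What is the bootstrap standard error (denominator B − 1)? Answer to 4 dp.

Bootstrap SE is the standard deviation of the 8 replicate medians.
Mean of replicates: (39.35 + 39.59 + 38.28 + 39.87 + 39.14 + 39.51 + 40.23 + 38.91) / 8 = 314.88000 / 8 = 39.36000
Sum of squared deviations: (−0.01000)² + (+0.23000)² + (−1.08000)² + (+0.51000)² + (−0.22000)² + (+0.15000)² + (+0.87000)² + (−0.45000)² = 2.50980
Variance = 2.50980 / 7 = 0.35854
SE* = √0.35854

SE* = 0.5988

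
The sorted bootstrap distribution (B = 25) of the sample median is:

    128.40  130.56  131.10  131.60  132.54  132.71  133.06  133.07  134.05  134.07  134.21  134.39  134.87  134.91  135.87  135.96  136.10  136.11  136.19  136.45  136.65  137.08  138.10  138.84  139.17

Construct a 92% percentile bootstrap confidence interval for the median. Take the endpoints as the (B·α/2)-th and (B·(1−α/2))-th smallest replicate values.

α = 0.08; lower rank = 25 × 0.040 = 1; upper rank = 25 × 0.960 = 24.
The 1st smallest replicate is 128.40; the 24th is 138.84.

(128.40, 138.84)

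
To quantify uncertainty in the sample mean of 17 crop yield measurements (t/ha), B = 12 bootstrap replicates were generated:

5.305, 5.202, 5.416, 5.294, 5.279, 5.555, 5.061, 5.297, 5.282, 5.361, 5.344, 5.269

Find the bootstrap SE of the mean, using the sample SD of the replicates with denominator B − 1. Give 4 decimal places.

Bootstrap SE is the standard deviation of the 12 replicate means.
Mean of replicates: (5.305 + 5.202 + 5.416 + 5.294 + 5.279 + 5.555 + 5.061 + 5.297 + 5.282 + 5.361 + 5.344 + 5.269) / 12 = 63.66500 / 12 = 5.30542
Sum of squared deviations: (−0.00042)² + (−0.10342)² + (+0.11058)² + (−0.01142)² + (−0.02642)² + (+0.24958)² + (−0.24442)² + (−0.00842)² + (−0.02342)² + (+0.05558)² + (+0.03858)² + (−0.03642)² = 0.15231
Variance = 0.15231 / 11 = 0.01385
SE* = √0.01385

SE* = 0.1177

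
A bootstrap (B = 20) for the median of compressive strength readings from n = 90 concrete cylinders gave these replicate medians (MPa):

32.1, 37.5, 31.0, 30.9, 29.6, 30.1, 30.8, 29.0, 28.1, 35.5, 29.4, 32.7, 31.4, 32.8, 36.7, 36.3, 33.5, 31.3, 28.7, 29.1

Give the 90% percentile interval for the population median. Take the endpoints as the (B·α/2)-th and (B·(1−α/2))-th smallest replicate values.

(28.1, 36.7)

Sorted replicates: 28.1, 28.7, 29.0, 29.1, 29.4, 29.6, 30.1, 30.8, 30.9, 31.0, 31.3, 31.4, 32.1, 32.7, 32.8, 33.5, 35.5, 36.3, 36.7, 37.5
α = 0.10; lower rank = 20 × 0.050 = 1; upper rank = 20 × 0.950 = 19.
The 1st smallest replicate is 28.1; the 19th is 36.7.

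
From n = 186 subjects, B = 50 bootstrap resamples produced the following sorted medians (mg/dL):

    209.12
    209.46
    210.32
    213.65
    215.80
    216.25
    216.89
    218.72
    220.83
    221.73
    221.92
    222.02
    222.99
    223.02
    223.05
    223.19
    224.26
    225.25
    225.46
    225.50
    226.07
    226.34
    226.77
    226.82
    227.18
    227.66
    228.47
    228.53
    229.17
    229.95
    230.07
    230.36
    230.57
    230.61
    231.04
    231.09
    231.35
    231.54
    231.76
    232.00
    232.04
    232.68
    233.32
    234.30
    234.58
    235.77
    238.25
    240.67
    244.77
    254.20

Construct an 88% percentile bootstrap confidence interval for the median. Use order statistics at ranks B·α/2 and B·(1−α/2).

α = 0.12; lower rank = 50 × 0.060 = 3; upper rank = 50 × 0.940 = 47.
The 3rd smallest replicate is 210.32; the 47th is 238.25.

(210.32, 238.25)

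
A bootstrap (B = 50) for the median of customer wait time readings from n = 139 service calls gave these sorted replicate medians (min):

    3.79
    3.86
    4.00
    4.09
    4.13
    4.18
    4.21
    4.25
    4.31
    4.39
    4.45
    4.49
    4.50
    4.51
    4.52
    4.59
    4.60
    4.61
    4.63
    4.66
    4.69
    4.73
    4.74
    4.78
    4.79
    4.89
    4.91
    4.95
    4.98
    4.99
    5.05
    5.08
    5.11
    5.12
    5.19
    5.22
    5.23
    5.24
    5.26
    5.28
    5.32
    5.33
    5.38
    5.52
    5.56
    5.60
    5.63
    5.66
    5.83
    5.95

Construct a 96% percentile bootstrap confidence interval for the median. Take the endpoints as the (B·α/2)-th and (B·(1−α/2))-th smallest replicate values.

α = 0.04; lower rank = 50 × 0.020 = 1; upper rank = 50 × 0.980 = 49.
The 1st smallest replicate is 3.79; the 49th is 5.83.

(3.79, 5.83)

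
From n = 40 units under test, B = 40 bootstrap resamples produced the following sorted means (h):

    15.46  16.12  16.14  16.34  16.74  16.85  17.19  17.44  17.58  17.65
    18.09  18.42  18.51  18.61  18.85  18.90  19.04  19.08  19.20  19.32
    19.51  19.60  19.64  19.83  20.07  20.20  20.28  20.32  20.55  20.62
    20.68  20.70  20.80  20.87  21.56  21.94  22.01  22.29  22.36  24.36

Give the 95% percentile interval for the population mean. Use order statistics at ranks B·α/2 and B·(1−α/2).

α = 0.05; lower rank = 40 × 0.025 = 1; upper rank = 40 × 0.975 = 39.
The 1st smallest replicate is 15.46; the 39th is 22.36.

(15.46, 22.36)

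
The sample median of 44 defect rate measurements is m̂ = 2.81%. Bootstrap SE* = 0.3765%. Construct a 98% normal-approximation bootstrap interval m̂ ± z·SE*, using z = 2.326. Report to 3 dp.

(1.934, 3.686)

Margin = 2.326 × 0.3765 = 0.8757
Interval: 2.81 ± 0.8757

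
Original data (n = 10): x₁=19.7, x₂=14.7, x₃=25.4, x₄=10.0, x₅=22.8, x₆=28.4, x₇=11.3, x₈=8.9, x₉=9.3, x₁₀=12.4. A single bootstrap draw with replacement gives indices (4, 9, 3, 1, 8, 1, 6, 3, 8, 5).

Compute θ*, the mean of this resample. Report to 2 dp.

Resample values: 10.0, 9.3, 25.4, 19.7, 8.9, 19.7, 28.4, 25.4, 8.9, 22.8.
Mean = (10.0 + 9.3 + 25.4 + 19.7 + 8.9 + 19.7 + 28.4 + 25.4 + 8.9 + 22.8) / 10 = 178.50 / 10 = 17.85

θ* = 17.85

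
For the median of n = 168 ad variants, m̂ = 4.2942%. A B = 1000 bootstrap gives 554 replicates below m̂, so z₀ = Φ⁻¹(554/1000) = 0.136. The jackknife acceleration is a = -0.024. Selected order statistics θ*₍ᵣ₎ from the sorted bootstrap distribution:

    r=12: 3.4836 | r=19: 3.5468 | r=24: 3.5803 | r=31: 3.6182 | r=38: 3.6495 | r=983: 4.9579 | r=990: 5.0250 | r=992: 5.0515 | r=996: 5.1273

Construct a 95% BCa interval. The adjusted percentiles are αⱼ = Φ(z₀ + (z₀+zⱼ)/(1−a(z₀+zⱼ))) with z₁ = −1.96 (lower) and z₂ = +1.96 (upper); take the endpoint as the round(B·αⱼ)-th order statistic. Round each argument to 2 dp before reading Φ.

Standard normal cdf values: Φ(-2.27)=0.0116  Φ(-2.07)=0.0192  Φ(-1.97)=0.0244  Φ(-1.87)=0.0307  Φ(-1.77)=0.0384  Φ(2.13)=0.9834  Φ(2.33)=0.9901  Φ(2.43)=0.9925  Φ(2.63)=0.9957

(3.6495, 4.9579)

Lower: z₀ + z₁ = 0.136 + (-1.960) = -1.824; 1 − a(z₀+z₁) = 1 − (-0.024)(-1.824) = 0.9562; argument = 0.136 + (-1.824)/0.9562 = -1.7715 → -1.77.
α₁ = Φ(-1.77) = 0.0384; rank = round(1000 × 0.0384) = 38; θ*₍38₎ = 3.6495.
Upper: z₀ + z₂ = 2.096; 1 − a(z₀+z₂) = 1.0503; argument = 2.1316 → 2.13; α₂ = 0.9834; rank = 983; θ*₍983₎ = 4.9579.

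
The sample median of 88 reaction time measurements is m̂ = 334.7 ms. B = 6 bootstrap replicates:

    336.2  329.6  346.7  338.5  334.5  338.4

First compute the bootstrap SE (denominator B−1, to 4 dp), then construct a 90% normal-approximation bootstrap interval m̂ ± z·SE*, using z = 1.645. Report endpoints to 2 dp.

Mean of replicates = 337.3167; sum of squared deviations = 159.3483; SE* = √(159.3483/5) = 5.6453
Margin = 1.645 × 5.6453 = 9.287
Interval: 334.7 ± 9.287

(325.41, 343.99)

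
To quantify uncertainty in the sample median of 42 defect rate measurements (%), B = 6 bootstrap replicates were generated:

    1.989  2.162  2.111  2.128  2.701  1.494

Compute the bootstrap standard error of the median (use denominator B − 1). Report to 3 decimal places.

SE* = 0.386

Bootstrap SE is the standard deviation of the 6 replicate medians.
Mean of replicates: (1.989 + 2.162 + 2.111 + 2.128 + 2.701 + 1.494) / 6 = 12.5850 / 6 = 2.0975
Sum of squared deviations: (−0.1085)² + (+0.0645)² + (+0.0135)² + (+0.0305)² + (+0.6035)² + (−0.6035)² = 0.7455
Variance = 0.7455 / 5 = 0.1491
SE* = √0.1491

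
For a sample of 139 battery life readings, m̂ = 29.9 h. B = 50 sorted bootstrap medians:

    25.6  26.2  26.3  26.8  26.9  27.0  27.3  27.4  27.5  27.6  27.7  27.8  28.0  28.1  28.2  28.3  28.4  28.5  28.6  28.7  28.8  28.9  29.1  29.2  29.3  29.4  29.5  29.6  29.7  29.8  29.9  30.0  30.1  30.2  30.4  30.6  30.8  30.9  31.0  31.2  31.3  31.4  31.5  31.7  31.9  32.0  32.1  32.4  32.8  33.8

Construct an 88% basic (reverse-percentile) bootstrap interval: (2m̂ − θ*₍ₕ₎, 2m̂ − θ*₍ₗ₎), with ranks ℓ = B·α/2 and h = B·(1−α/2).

Percentile endpoints at ranks 3 and 47: θ*₍3₎ = 26.3, θ*₍47₎ = 32.1.
Basic interval reflects these around m̂:
  lower = 2 × 29.9 − 32.1 = 27.7
  upper = 2 × 29.9 − 26.3 = 33.5

(27.7, 33.5)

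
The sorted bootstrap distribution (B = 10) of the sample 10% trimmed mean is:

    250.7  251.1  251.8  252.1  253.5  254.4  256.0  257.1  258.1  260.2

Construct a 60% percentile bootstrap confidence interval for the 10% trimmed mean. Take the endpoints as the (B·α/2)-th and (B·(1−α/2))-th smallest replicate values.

α = 0.40; lower rank = 10 × 0.200 = 2; upper rank = 10 × 0.800 = 8.
The 2nd smallest replicate is 251.1; the 8th is 257.1.

(251.1, 257.1)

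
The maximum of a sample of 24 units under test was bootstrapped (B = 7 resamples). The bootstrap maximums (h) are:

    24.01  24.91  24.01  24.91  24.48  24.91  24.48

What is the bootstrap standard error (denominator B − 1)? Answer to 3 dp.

SE* = 0.404

Bootstrap SE is the standard deviation of the 7 replicate maximums.
Mean of replicates: (24.01 + 24.91 + 24.01 + 24.91 + 24.48 + 24.91 + 24.48) / 7 = 171.7100 / 7 = 24.5300
Sum of squared deviations: (−0.5200)² + (+0.3800)² + (−0.5200)² + (+0.3800)² + (−0.0500)² + (+0.3800)² + (−0.0500)² = 0.9790
Variance = 0.9790 / 6 = 0.1632
SE* = √0.1632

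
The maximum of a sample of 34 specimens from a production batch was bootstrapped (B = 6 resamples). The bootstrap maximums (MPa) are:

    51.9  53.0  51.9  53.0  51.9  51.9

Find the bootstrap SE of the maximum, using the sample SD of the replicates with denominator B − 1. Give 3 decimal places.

Bootstrap SE is the standard deviation of the 6 replicate maximums.
Mean of replicates: (51.9 + 53.0 + 51.9 + 53.0 + 51.9 + 51.9) / 6 = 313.6000 / 6 = 52.2667
Sum of squared deviations: (−0.3667)² + (+0.7333)² + (−0.3667)² + (+0.7333)² + (−0.3667)² + (−0.3667)² = 1.6133
Variance = 1.6133 / 5 = 0.3227
SE* = √0.3227

SE* = 0.568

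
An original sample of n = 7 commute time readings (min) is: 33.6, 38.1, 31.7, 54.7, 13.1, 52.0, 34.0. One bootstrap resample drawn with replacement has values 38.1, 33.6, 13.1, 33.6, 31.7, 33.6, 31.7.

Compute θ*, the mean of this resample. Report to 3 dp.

θ* = 30.771

Mean = (38.1 + 33.6 + 13.1 + 33.6 + 31.7 + 33.6 + 31.7) / 7 = 215.40 / 7 = 30.771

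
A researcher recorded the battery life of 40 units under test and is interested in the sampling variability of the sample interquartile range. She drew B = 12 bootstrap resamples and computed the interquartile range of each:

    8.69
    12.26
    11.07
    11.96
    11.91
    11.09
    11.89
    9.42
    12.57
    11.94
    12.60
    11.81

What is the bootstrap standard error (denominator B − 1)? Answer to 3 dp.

Bootstrap SE is the standard deviation of the 12 replicate interquartile ranges.
Mean of replicates: (8.69 + 12.26 + 11.07 + 11.96 + 11.91 + 11.09 + 11.89 + 9.42 + 12.57 + 11.94 + 12.60 + 11.81) / 12 = 137.2100 / 12 = 11.4342
Sum of squared deviations: (−2.7442)² + (+0.8258)² + (−0.3642)² + (+0.5258)² + (+0.4758)² + (−0.3442)² + (+0.4558)² + (−2.0142)² + (+1.1358)² + (+0.5058)² + (+1.1658)² + (+0.3758)² = 16.2775
Variance = 16.2775 / 11 = 1.4798
SE* = √1.4798

SE* = 1.216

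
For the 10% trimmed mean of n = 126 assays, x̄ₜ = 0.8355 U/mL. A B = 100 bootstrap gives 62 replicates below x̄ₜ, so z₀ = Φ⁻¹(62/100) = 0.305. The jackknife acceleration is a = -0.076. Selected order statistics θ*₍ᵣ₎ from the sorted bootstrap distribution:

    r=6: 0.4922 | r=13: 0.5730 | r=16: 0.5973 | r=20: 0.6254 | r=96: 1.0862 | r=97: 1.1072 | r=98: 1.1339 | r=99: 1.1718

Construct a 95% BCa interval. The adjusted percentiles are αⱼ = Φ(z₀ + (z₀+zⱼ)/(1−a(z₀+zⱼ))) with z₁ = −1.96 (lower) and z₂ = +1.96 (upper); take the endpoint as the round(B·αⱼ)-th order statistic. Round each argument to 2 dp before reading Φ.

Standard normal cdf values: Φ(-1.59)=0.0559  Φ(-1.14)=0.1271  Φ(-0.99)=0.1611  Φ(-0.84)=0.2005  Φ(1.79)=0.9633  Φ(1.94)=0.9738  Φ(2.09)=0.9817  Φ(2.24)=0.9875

Lower: z₀ + z₁ = 0.305 + (-1.960) = -1.655; 1 − a(z₀+z₁) = 1 − (-0.076)(-1.655) = 0.8742; argument = 0.305 + (-1.655)/0.8742 = -1.5881 → -1.59.
α₁ = Φ(-1.59) = 0.0559; rank = round(100 × 0.0559) = 6; θ*₍6₎ = 0.4922.
Upper: z₀ + z₂ = 2.265; 1 − a(z₀+z₂) = 1.1721; argument = 2.2374 → 2.24; α₂ = 0.9875; rank = 99; θ*₍99₎ = 1.1718.

(0.4922, 1.1718)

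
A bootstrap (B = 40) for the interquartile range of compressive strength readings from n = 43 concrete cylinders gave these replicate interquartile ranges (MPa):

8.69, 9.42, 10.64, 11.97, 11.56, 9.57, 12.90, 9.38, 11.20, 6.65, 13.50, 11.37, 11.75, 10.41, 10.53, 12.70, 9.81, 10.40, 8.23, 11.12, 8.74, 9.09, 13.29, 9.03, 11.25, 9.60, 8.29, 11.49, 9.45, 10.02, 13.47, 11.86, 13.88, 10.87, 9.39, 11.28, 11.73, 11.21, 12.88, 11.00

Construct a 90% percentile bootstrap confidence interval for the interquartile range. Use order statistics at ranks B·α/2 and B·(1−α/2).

Sorted replicates: 6.65, 8.23, 8.29, 8.69, 8.74, 9.03, 9.09, 9.38, 9.39, 9.42, 9.45, 9.57, 9.60, 9.81, 10.02, 10.40, 10.41, 10.53, 10.64, 10.87, 11.00, 11.12, 11.20, 11.21, 11.25, 11.28, 11.37, 11.49, 11.56, 11.73, 11.75, 11.86, 11.97, 12.70, 12.88, 12.90, 13.29, 13.47, 13.50, 13.88
α = 0.10; lower rank = 40 × 0.050 = 2; upper rank = 40 × 0.950 = 38.
The 2nd smallest replicate is 8.23; the 38th is 13.47.

(8.23, 13.47)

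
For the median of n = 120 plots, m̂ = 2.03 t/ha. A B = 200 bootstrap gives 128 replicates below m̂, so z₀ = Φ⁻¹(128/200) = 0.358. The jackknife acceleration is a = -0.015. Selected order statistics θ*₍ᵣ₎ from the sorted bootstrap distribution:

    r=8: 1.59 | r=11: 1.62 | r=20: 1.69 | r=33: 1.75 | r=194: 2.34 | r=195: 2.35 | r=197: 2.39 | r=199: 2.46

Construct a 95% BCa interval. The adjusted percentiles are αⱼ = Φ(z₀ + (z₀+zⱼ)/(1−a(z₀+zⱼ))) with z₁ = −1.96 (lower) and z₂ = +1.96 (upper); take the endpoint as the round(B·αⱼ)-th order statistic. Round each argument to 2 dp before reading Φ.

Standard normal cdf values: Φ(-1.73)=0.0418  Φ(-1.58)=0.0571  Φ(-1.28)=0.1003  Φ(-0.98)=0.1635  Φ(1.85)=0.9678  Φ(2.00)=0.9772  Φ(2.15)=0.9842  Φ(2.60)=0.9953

(1.69, 2.46)

Lower: z₀ + z₁ = 0.358 + (-1.960) = -1.602; 1 − a(z₀+z₁) = 1 − (-0.015)(-1.602) = 0.9760; argument = 0.358 + (-1.602)/0.9760 = -1.2834 → -1.28.
α₁ = Φ(-1.28) = 0.1003; rank = round(200 × 0.1003) = 20; θ*₍20₎ = 1.69.
Upper: z₀ + z₂ = 2.318; 1 − a(z₀+z₂) = 1.0348; argument = 2.5981 → 2.60; α₂ = 0.9953; rank = 199; θ*₍199₎ = 2.46.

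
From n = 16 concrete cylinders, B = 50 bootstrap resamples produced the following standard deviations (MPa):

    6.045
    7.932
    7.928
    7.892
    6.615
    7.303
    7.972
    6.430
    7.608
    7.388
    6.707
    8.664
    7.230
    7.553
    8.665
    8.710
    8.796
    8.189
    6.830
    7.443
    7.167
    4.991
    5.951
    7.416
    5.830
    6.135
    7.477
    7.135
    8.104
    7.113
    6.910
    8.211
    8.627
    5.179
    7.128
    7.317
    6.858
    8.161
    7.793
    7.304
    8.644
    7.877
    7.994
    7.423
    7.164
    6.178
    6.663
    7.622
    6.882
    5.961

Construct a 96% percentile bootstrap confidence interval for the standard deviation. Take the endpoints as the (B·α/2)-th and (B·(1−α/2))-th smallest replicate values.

Sorted replicates: 4.991, 5.179, 5.830, 5.951, 5.961, 6.045, 6.135, 6.178, 6.430, 6.615, 6.663, 6.707, 6.830, 6.858, 6.882, 6.910, 7.113, 7.128, 7.135, 7.164, 7.167, 7.230, 7.303, 7.304, 7.317, 7.388, 7.416, 7.423, 7.443, 7.477, 7.553, 7.608, 7.622, 7.793, 7.877, 7.892, 7.928, 7.932, 7.972, 7.994, 8.104, 8.161, 8.189, 8.211, 8.627, 8.644, 8.664, 8.665, 8.710, 8.796
α = 0.04; lower rank = 50 × 0.020 = 1; upper rank = 50 × 0.980 = 49.
The 1st smallest replicate is 4.991; the 49th is 8.710.

(4.991, 8.710)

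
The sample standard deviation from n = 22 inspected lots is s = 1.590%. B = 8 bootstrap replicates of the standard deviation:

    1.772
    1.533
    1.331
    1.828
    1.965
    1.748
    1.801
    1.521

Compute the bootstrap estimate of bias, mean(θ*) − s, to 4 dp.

bias = +0.0974

mean(θ*) = (1.772 + 1.533 + 1.331 + 1.828 + 1.965 + 1.748 + 1.801 + 1.521) / 8 = 1.68738
bias = 1.68738 − 1.590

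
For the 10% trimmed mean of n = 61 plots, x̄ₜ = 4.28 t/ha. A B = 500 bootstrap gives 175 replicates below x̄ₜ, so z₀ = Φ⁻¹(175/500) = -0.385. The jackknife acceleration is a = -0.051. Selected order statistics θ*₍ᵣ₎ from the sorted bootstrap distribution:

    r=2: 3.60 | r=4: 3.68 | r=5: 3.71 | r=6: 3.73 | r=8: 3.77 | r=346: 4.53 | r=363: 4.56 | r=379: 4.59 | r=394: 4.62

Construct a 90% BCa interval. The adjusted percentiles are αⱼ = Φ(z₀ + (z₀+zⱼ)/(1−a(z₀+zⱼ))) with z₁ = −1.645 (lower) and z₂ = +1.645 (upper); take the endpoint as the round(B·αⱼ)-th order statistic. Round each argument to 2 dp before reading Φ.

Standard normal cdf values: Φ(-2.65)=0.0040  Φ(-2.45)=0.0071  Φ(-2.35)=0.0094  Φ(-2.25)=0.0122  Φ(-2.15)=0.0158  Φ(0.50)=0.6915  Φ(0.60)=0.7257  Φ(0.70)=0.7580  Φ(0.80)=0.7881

Lower: z₀ + z₁ = -0.385 + (-1.645) = -2.030; 1 − a(z₀+z₁) = 1 − (-0.051)(-2.030) = 0.8965; argument = -0.385 + (-2.030)/0.8965 = -2.6494 → -2.65.
α₁ = Φ(-2.65) = 0.0040; rank = round(500 × 0.0040) = 2; θ*₍2₎ = 3.60.
Upper: z₀ + z₂ = 1.260; 1 − a(z₀+z₂) = 1.0643; argument = 0.7989 → 0.80; α₂ = 0.7881; rank = 394; θ*₍394₎ = 4.62.

(3.60, 4.62)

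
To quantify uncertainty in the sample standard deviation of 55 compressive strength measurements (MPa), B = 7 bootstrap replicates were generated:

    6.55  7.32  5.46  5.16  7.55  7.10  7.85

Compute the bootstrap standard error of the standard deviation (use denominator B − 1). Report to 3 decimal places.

Bootstrap SE is the standard deviation of the 7 replicate standard deviations.
Mean of replicates: (6.55 + 7.32 + 5.46 + 5.16 + 7.55 + 7.10 + 7.85) / 7 = 46.9900 / 7 = 6.7129
Sum of squared deviations: (−0.1629)² + (+0.6071)² + (−1.2529)² + (−1.5529)² + (+0.8371)² + (+0.3871)² + (+1.1371)² = 6.5199
Variance = 6.5199 / 6 = 1.0867
SE* = √1.0867

SE* = 1.042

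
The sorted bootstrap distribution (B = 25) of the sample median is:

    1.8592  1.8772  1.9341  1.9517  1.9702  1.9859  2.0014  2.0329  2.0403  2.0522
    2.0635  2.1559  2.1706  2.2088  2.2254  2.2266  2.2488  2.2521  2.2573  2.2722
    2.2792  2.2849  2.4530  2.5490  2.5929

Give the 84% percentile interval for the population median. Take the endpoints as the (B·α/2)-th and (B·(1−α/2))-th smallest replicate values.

(1.8772, 2.4530)

α = 0.16; lower rank = 25 × 0.080 = 2; upper rank = 25 × 0.920 = 23.
The 2nd smallest replicate is 1.8772; the 23rd is 2.4530.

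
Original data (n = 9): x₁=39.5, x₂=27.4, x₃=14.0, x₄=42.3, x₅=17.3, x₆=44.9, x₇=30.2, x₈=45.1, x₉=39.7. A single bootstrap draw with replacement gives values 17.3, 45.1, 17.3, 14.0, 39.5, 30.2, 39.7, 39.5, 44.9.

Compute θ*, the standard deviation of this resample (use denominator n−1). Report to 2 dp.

θ* = 12.60

Mean = 31.9444; sum of squared deviations = 1269.2022
s² = 1269.2022 / 8 = 158.6503
s = √158.6503 = 12.60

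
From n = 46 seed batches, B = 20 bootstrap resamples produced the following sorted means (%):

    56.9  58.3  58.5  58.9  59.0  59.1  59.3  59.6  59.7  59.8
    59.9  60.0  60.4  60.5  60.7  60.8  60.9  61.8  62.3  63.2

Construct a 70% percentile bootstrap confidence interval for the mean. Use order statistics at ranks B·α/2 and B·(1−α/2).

(58.5, 60.9)

α = 0.30; lower rank = 20 × 0.150 = 3; upper rank = 20 × 0.850 = 17.
The 3rd smallest replicate is 58.5; the 17th is 60.9.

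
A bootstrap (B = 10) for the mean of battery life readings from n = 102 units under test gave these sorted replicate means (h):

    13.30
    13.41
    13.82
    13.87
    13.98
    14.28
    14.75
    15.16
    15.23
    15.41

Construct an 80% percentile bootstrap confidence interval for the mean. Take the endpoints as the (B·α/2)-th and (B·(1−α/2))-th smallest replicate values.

(13.30, 15.23)

α = 0.20; lower rank = 10 × 0.100 = 1; upper rank = 10 × 0.900 = 9.
The 1st smallest replicate is 13.30; the 9th is 15.23.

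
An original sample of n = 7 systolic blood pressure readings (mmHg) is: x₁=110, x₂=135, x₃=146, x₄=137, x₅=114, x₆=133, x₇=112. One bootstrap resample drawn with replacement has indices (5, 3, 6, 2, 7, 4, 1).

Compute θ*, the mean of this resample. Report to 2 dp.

Resample values: 114, 146, 133, 135, 112, 137, 110.
Mean = (114 + 146 + 133 + 135 + 112 + 137 + 110) / 7 = 887.0 / 7 = 126.71

θ* = 126.71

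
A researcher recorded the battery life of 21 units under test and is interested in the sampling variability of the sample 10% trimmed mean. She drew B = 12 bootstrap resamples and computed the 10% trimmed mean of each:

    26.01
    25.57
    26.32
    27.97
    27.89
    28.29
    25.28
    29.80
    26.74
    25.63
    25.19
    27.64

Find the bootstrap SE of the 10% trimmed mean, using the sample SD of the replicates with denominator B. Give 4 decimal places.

SE* = 1.3869

Bootstrap SE is the standard deviation of the 12 replicate 10% trimmed means.
Mean of replicates: (26.01 + 25.57 + 26.32 + 27.97 + 27.89 + 28.29 + 25.28 + 29.80 + 26.74 + 25.63 + 25.19 + 27.64) / 12 = 322.33000 / 12 = 26.86083
Sum of squared deviations: (−0.85083)² + (−1.29083)² + (−0.54083)² + (+1.10917)² + (+1.02917)² + (+1.42917)² + (−1.58083)² + (+2.93917)² + (−0.12083)² + (−1.23083)² + (−1.67083)² + (+0.77917)² = 23.08069
Variance = 23.08069 / 12 = 1.92339
SE* = √1.92339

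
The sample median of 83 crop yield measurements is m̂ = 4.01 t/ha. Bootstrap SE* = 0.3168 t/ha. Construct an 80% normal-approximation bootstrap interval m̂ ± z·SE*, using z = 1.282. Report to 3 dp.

(3.604, 4.416)

Margin = 1.282 × 0.3168 = 0.4061
Interval: 4.01 ± 0.4061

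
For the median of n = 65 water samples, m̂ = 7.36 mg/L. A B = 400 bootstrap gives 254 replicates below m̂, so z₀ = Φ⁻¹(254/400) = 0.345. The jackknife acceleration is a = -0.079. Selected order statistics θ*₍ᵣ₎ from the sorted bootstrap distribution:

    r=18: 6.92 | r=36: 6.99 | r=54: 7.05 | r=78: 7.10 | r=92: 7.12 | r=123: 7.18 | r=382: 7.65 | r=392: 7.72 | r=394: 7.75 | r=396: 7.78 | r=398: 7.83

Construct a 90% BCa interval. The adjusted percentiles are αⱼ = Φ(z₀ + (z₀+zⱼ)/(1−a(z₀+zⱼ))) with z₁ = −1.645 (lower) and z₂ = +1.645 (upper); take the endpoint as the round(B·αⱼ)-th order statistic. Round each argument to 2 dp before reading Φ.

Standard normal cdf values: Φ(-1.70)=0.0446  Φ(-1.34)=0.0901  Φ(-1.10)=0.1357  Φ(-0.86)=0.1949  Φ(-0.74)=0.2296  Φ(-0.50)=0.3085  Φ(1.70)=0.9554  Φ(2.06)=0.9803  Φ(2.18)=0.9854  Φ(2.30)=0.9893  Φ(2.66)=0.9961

(7.05, 7.72)

Lower: z₀ + z₁ = 0.345 + (-1.645) = -1.300; 1 − a(z₀+z₁) = 1 − (-0.079)(-1.300) = 0.8973; argument = 0.345 + (-1.300)/0.8973 = -1.1038 → -1.10.
α₁ = Φ(-1.10) = 0.1357; rank = round(400 × 0.1357) = 54; θ*₍54₎ = 7.05.
Upper: z₀ + z₂ = 1.990; 1 − a(z₀+z₂) = 1.1572; argument = 2.0647 → 2.06; α₂ = 0.9803; rank = 392; θ*₍392₎ = 7.72.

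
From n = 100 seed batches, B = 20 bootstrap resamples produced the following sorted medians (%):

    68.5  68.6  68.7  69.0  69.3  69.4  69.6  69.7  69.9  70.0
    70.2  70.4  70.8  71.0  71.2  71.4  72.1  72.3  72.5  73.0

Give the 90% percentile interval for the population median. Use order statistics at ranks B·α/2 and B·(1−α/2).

α = 0.10; lower rank = 20 × 0.050 = 1; upper rank = 20 × 0.950 = 19.
The 1st smallest replicate is 68.5; the 19th is 72.5.

(68.5, 72.5)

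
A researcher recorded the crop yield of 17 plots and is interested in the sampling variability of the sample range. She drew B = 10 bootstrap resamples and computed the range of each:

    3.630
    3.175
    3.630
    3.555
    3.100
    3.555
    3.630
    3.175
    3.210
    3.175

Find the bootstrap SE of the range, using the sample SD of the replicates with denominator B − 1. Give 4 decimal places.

Bootstrap SE is the standard deviation of the 10 replicate ranges.
Mean of replicates: (3.630 + 3.175 + 3.630 + 3.555 + 3.100 + 3.555 + 3.630 + 3.175 + 3.210 + 3.175) / 10 = 33.83500 / 10 = 3.38350
Sum of squared deviations: (+0.24650)² + (−0.20850)² + (+0.24650)² + (+0.17150)² + (−0.28350)² + (+0.17150)² + (+0.24650)² + (−0.20850)² + (−0.17350)² + (−0.20850)² = 0.48200
Variance = 0.48200 / 9 = 0.05356
SE* = √0.05356

SE* = 0.2314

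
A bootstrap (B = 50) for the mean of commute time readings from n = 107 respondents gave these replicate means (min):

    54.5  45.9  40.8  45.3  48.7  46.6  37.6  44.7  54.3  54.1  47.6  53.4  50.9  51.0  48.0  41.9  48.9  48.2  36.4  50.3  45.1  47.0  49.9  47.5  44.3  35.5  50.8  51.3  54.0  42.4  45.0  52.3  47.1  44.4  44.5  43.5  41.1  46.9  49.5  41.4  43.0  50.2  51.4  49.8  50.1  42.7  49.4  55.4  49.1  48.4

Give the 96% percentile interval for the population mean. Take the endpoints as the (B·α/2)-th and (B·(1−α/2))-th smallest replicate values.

(35.5, 54.5)

Sorted replicates: 35.5, 36.4, 37.6, 40.8, 41.1, 41.4, 41.9, 42.4, 42.7, 43.0, 43.5, 44.3, 44.4, 44.5, 44.7, 45.0, 45.1, 45.3, 45.9, 46.6, 46.9, 47.0, 47.1, 47.5, 47.6, 48.0, 48.2, 48.4, 48.7, 48.9, 49.1, 49.4, 49.5, 49.8, 49.9, 50.1, 50.2, 50.3, 50.8, 50.9, 51.0, 51.3, 51.4, 52.3, 53.4, 54.0, 54.1, 54.3, 54.5, 55.4
α = 0.04; lower rank = 50 × 0.020 = 1; upper rank = 50 × 0.980 = 49.
The 1st smallest replicate is 35.5; the 49th is 54.5.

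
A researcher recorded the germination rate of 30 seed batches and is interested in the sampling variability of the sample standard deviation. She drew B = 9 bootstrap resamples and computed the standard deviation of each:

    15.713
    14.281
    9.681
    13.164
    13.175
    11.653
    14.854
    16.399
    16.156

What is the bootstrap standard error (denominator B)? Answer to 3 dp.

SE* = 2.097

Bootstrap SE is the standard deviation of the 9 replicate standard deviations.
Mean of replicates: (15.713 + 14.281 + 9.681 + 13.164 + 13.175 + 11.653 + 14.854 + 16.399 + 16.156) / 9 = 125.0760 / 9 = 13.8973
Sum of squared deviations: (+1.8157)² + (+0.3837)² + (−4.2163)² + (−0.7333)² + (−0.7223)² + (−2.2443)² + (+0.9567)² + (+2.5017)² + (+2.2587)² = 39.5930
Variance = 39.5930 / 9 = 4.3992
SE* = √4.3992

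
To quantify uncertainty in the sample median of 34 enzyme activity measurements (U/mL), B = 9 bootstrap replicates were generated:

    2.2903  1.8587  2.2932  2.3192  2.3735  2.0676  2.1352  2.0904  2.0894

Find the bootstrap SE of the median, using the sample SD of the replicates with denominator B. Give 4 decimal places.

Bootstrap SE is the standard deviation of the 9 replicate medians.
Mean of replicates: (2.2903 + 1.8587 + 2.2932 + 2.3192 + 2.3735 + 2.0676 + 2.1352 + 2.0904 + 2.0894) / 9 = 19.51750 / 9 = 2.16861
Sum of squared deviations: (+0.12169)² + (−0.30991)² + (+0.12459)² + (+0.15059)² + (+0.20489)² + (−0.10101)² + (−0.03341)² + (−0.07821)² + (−0.07921)² = 0.21474
Variance = 0.21474 / 9 = 0.02386
SE* = √0.02386

SE* = 0.1545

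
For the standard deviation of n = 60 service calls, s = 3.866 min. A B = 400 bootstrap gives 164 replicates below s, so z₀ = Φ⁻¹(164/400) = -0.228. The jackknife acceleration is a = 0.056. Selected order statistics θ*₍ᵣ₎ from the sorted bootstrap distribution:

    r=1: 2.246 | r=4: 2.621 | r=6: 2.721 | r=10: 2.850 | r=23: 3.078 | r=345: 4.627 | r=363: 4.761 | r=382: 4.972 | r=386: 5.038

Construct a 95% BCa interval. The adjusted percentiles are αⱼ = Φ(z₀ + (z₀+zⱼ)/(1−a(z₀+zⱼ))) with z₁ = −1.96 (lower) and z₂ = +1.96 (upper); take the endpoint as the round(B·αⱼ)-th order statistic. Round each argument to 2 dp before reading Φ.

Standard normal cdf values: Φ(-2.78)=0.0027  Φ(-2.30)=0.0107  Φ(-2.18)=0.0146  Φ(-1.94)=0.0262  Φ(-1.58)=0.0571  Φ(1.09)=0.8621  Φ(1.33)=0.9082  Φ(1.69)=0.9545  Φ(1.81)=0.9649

Lower: z₀ + z₁ = -0.228 + (-1.960) = -2.188; 1 − a(z₀+z₁) = 1 − (0.056)(-2.188) = 1.1225; argument = -0.228 + (-2.188)/1.1225 = -2.1772 → -2.18.
α₁ = Φ(-2.18) = 0.0146; rank = round(400 × 0.0146) = 6; θ*₍6₎ = 2.721.
Upper: z₀ + z₂ = 1.732; 1 − a(z₀+z₂) = 0.9030; argument = 1.6900 → 1.69; α₂ = 0.9545; rank = 382; θ*₍382₎ = 4.972.

(2.721, 4.972)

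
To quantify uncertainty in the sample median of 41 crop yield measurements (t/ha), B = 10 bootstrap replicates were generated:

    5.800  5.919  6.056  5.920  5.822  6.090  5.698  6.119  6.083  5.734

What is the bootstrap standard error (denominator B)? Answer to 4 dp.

Bootstrap SE is the standard deviation of the 10 replicate medians.
Mean of replicates: (5.800 + 5.919 + 6.056 + 5.920 + 5.822 + 6.090 + 5.698 + 6.119 + 6.083 + 5.734) / 10 = 59.24100 / 10 = 5.92410
Sum of squared deviations: (−0.12410)² + (−0.00510)² + (+0.13190)² + (−0.00410)² + (−0.10210)² + (+0.16590)² + (−0.22610)² + (+0.19490)² + (+0.15890)² + (−0.19010)² = 0.22128
Variance = 0.22128 / 10 = 0.02213
SE* = √0.02213

SE* = 0.1488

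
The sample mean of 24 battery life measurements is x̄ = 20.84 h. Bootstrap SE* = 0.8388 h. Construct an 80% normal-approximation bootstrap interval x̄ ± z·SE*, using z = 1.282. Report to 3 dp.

Margin = 1.282 × 0.8388 = 1.0753
Interval: 20.84 ± 1.0753

(19.765, 21.915)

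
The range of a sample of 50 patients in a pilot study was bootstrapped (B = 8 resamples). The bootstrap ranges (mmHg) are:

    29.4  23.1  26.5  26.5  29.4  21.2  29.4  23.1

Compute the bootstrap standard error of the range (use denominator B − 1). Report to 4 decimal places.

SE* = 3.2732

Bootstrap SE is the standard deviation of the 8 replicate ranges.
Mean of replicates: (29.4 + 23.1 + 26.5 + 26.5 + 29.4 + 21.2 + 29.4 + 23.1) / 8 = 208.60000 / 8 = 26.07500
Sum of squared deviations: (+3.32500)² + (−2.97500)² + (+0.42500)² + (+0.42500)² + (+3.32500)² + (−4.87500)² + (+3.32500)² + (−2.97500)² = 74.99500
Variance = 74.99500 / 7 = 10.71357
SE* = √10.71357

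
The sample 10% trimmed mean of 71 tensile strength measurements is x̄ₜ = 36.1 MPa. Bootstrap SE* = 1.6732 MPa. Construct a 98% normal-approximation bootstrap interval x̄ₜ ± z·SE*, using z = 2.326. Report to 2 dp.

(32.21, 39.99)

Margin = 2.326 × 1.6732 = 3.892
Interval: 36.1 ± 3.892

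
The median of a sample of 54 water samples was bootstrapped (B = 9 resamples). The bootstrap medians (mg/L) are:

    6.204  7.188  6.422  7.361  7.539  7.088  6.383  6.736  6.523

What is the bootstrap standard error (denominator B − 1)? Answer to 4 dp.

SE* = 0.4797

Bootstrap SE is the standard deviation of the 9 replicate medians.
Mean of replicates: (6.204 + 7.188 + 6.422 + 7.361 + 7.539 + 7.088 + 6.383 + 6.736 + 6.523) / 9 = 61.44400 / 9 = 6.82711
Sum of squared deviations: (−0.62311)² + (+0.36089)² + (−0.40511)² + (+0.53389)² + (+0.71189)² + (+0.26089)² + (−0.44411)² + (−0.09111)² + (−0.30411)² = 1.84053
Variance = 1.84053 / 8 = 0.23007
SE* = √0.23007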